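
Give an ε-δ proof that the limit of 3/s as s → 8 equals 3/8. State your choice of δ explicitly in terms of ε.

δ = min(4, (32/3)ε)

Let ε > 0 be given. We seek δ > 0 such that 0 < |s − 8| < δ implies |3/s − (3/8)| < ε.
|3/s − (3/8)| = 3·|8 − s|/(8·|s|) = 3|s − 8|/(8|s|).
Restrict δ ≤ 4. Then |s − 8| < 4 gives |s| > 4, so 8|s| > 32.
Then |3/s − (3/8)| < 3|s − 8|/32, which is < ε when |s − 8| < (32/3)ε.
Take δ = min(4, (32/3)ε). Then 0 < |s − 8| < δ gives both |s − 8| < 4 and |s − 8| < (32/3)ε, so |3/s − (3/8)| < ε.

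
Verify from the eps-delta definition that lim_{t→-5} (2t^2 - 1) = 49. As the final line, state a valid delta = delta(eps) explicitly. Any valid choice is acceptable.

Let eps > 0 be given. We want delta > 0 such that 0 < |t + 5| < delta implies |(2t^2 - 1) − 49| < eps.
(2t^2 - 1) − 49 = 2t^2 - 50 = (t + 5)(2t - 10).
So |(2t^2 - 1) − 49| = |t + 5|·|2t - 10|.
Assume first that |t + 5| < 1, so |t| < 6. Then |2t - 10| ≤ 2·6 + 10 = 22.
Hence |(2t^2 - 1) − 49| ≤ 22|t + 5| < eps provided |t + 5| < eps/22.
Take delta = min(1, eps/22). Then 0 < |t + 5| < delta gives both |t + 5| < 1 and |t + 5| < eps/22, so |(2t^2 - 1) − 49| < eps.

delta = min(1, eps/22)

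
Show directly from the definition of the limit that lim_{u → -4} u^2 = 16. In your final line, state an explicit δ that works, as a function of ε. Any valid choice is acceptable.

δ = min(2, ε/10)

Suppose ε > 0. We seek δ > 0 with 0 < |u + 4| < δ ⇒ |u^2 − 16| < ε.
Factor: u^2 − 16 = (u + 4)(u - 4), so |u^2 − 16| = |u + 4|·|u - 4|.
Impose δ ≤ 2 so that |u| < 6; then |u - 4| ≤ 10.
Hence |u^2 − 16| ≤ 10|u + 4|, which is < ε once |u + 4| < ε/10.
Take δ = min(2, ε/10). If 0 < |u + 4| < δ then both bounds hold and |u^2 − 16| ≤ 10|u + 4| < 10·(ε/10) = ε.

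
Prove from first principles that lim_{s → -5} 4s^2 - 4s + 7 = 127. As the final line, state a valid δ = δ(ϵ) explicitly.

Fix ϵ > 0. We want δ > 0 such that 0 < |s + 5| < δ implies |(4s^2 - 4s + 7) − 127| < ϵ.
(4s^2 - 4s + 7) − 127 = 4s^2 - 4s - 120 = (s + 5)(4s - 24).
So |(4s^2 - 4s + 7) − 127| = |s + 5|·|4s - 24|.
Assume first that |s + 5| < 2, so |s| < 7. Then |4s - 24| ≤ 4·7 + 24 = 52.
Hence |(4s^2 - 4s + 7) − 127| ≤ 52|s + 5| < ϵ provided |s + 5| < ϵ/52.
Choosing δ = min(2, ϵ/52) ensures both conditions, hence |(4s^2 - 4s + 7) − 127| < ϵ.

δ = min(2, ϵ/52)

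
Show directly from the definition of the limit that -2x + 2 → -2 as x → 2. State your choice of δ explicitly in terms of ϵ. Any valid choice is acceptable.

Let ϵ > 0 be given. We need δ > 0 so that 0 < |x − 2| < δ implies |(-2x + 2) + 2| < ϵ.
Since (-2x + 2) + 2 = -2(x − 2), we have |(-2x + 2) + 2| = 2|x − 2|.
So 2|x − 2| < ϵ exactly when |x − 2| < ϵ/2.
Take δ = ϵ/2. If 0 < |x − 2| < δ then |(-2x + 2) + 2| = 2|x − 2| < 2·(ϵ/2) = ϵ.

δ = ϵ/2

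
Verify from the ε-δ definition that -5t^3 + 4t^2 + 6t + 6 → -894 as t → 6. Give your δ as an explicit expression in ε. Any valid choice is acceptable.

δ = min(1, ε/577)

Let ε > 0 be given. We want δ > 0 such that 0 < |t − 6| < δ implies |(-5t^3 + 4t^2 + 6t + 6) + 894| < ε.
(-5t^3 + 4t^2 + 6t + 6) + 894 = -5t^3 + 4t^2 + 6t + 900 = (t − 6)(-5t^2 - 26t - 150).
So |(-5t^3 + 4t^2 + 6t + 6) + 894| = |t − 6|·|-5t^2 - 26t - 150|.
Require δ ≤ 1. Then |t − 6| < 1 gives |t| < 7, and by the triangle inequality |-5t^2 - 26t - 150| ≤ 5·7^2 + 26·7 + 150 = 577.
Hence |(-5t^3 + 4t^2 + 6t + 6) + 894| ≤ 577|t − 6| < ε provided |t − 6| < ε/577.
Choosing δ = min(1, ε/577) ensures both conditions, hence |(-5t^3 + 4t^2 + 6t + 6) + 894| < ε.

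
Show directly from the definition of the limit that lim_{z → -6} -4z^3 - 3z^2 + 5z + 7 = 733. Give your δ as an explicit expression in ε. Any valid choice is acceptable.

Let ε > 0 be given. We want δ > 0 such that 0 < |z + 6| < δ implies |(-4z^3 - 3z^2 + 5z + 7) − 733| < ε.
(-4z^3 - 3z^2 + 5z + 7) − 733 = -4z^3 - 3z^2 + 5z - 726 = (z + 6)(-4z^2 + 21z - 121).
So |(-4z^3 - 3z^2 + 5z + 7) − 733| = |z + 6|·|-4z^2 + 21z - 121|.
Assume first that |z + 6| < 2, so |z| < 8. Then |-4z^2 + 21z - 121| ≤ 4·8^2 + 21·8 + 121 = 545.
Hence |(-4z^3 - 3z^2 + 5z + 7) − 733| ≤ 545|z + 6| < ε provided |z + 6| < ε/545.
Choosing δ = min(2, ε/545) ensures both conditions, hence |(-4z^3 - 3z^2 + 5z + 7) − 733| < ε.

δ = min(2, ε/545)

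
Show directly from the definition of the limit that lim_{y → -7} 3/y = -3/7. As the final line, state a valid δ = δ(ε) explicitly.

δ = min(7/2, (49/6)ε)

Let ε > 0 be given. We seek δ > 0 such that 0 < |y + 7| < δ implies |3/y + 3/7| < ε.
|3/y + 3/7| = 3·|-7 − y|/(7·|y|) = 3|y + 7|/(7|y|).
Restrict δ ≤ 7/2. Then |y + 7| < 7/2 gives |y| > 7/2, so 7|y| > 49/2.
Then |3/y + 3/7| < 3|y + 7|/(49/2), which is < ε when |y + 7| < (49/6)ε.
Take δ = min(7/2, (49/6)ε). Then 0 < |y + 7| < δ gives both |y + 7| < 7/2 and |y + 7| < (49/6)ε, so |3/y + 3/7| < ε.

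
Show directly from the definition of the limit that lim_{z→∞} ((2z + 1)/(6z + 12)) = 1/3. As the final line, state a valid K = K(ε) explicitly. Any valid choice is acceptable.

K = (1/2)/ε

Let ε > 0. We seek K > 0 such that z > K implies |(2z + 1)/(6z + 12) − (1/3)| < ε.
(2z + 1)/(6z + 12) − (1/3) = (6(2z + 1) − 2(6z + 12)) / (6(6z + 12)) = -18/(6(6z + 12)).
For z > 0 we have 6z + 12 > 6z, so |(2z + 1)/(6z + 12) − (1/3)| = 18/(6(6z + 12)) < 18/(6·6z) = (1/2)/z.
Thus |(2z + 1)/(6z + 12) − (1/3)| < ε whenever z > (1/2)/ε.
Take K = (1/2)/ε. If z > K then |(2z + 1)/(6z + 12) − (1/3)| < (1/2)/z < ε.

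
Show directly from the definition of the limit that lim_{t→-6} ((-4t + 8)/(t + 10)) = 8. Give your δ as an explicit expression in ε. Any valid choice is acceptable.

Fix ε > 0. We want δ > 0 with 0 < |t + 6| < δ ⇒ |(-4t + 8)/(t + 10) − 8| < ε.
Combining over a common denominator, (-4t + 8)/(t + 10) − 8 = [(-4t + 8)·4 − 32·(t + 10)] / [4·(t + 10)] = -48(t + 6) / (4(t + 10)).
So |(-4t + 8)/(t + 10) − 8| = 48|t + 6| / (4·|t + 10|).
Require δ ≤ 2, so |t + 10| ≥ |4| − |t + 6| > 4 − 2 = 2.
Hence |(-4t + 8)/(t + 10) − 8| < 48|t + 6|/(4·2) = 6|t + 6|, which is < ε once |t + 6| < (1/6)ε.
Take δ = min(2, (1/6)ε). Then 0 < |t + 6| < δ forces both bounds, so |(-4t + 8)/(t + 10) − 8| < ε.

δ = min(2, (1/6)ε)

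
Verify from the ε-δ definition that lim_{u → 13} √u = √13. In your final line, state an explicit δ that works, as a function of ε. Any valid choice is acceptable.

δ = min(13, √13·ε)

Let ε > 0 be given. We want δ > 0 such that 0 < |u − 13| < δ implies |√u − √13| < ε.
Rationalise: √u − √13 = (u − 13)/(√u + √13), so |√u − √13| = |u − 13|/(√u + √13).
Restrict δ ≤ 13 so that |u − 13| < 13 forces u > 0, and then √u + √13 > √13.
Hence |√u − √13| < |u − 13|/√13, which is < ε once |u − 13| < √13·ε.
Take δ = min(13, √13·ε). If 0 < |u − 13| < δ then u > 0 and |√u − √13| < |u − 13|/√13 < ε.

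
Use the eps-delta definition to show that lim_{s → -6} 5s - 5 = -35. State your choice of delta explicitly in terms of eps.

Suppose eps > 0. We need delta > 0 so that 0 < |s + 6| < delta implies |(5s - 5) + 35| < eps.
Since (5s - 5) + 35 = 5(s + 6), we have |(5s - 5) + 35| = 5|s + 6|.
So 5|s + 6| < eps exactly when |s + 6| < eps/5.
Choosing delta = eps/5 gives |(5s - 5) + 35| = 5|s + 6| < eps whenever |s + 6| < delta.

delta = eps/5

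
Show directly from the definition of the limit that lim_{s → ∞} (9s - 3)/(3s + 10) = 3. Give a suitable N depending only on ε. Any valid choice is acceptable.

N = 11/ε

Suppose ε > 0. We seek N > 0 such that s > N implies |(9s - 3)/(3s + 10) − 3| < ε.
(9s - 3)/(3s + 10) − 3 = (3(9s - 3) − 9(3s + 10)) / (3(3s + 10)) = -99/(3(3s + 10)).
For s > 0 we have 3s + 10 > 3s, so |(9s - 3)/(3s + 10) − 3| = 99/(3(3s + 10)) < 99/(3·3s) = 11/s.
Thus |(9s - 3)/(3s + 10) − 3| < ε whenever s > 11/ε.
Take N = 11/ε. If s > N then |(9s - 3)/(3s + 10) − 3| < 11/s < ε.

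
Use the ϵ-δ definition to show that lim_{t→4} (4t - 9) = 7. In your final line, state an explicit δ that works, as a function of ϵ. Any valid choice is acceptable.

δ = ϵ/4

Suppose ϵ > 0. We need δ > 0 so that 0 < |t − 4| < δ implies |(4t - 9) − 7| < ϵ.
Since (4t - 9) − 7 = 4(t − 4), we have |(4t - 9) − 7| = 4|t − 4|.
Thus it suffices that |t − 4| < ϵ/4.
Take δ = ϵ/4. If 0 < |t − 4| < δ then |(4t - 9) − 7| = 4|t − 4| < 4·(ϵ/4) = ϵ.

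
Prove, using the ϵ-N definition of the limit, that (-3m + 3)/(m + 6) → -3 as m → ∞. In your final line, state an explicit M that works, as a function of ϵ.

Let ϵ > 0 be given. For m ≥ 1, |(-3m + 3)/(m + 6) + 3| = |21|/((m + 6)) = 21/((m + 6)).
Since m + 6 ≥ m for m ≥ 1, this is ≤ 21/(m) = 21/m.
So |(-3m + 3)/(m + 6) + 3| < ϵ whenever m > 21/ϵ.
Take M = 21/ϵ. If m > M then |(-3m + 3)/(m + 6) + 3| ≤ 21/m < ϵ.

M = 21/ϵ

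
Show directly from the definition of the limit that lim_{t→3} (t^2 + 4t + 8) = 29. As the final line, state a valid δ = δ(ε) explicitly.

δ = min(1, ε/11)

Fix ε > 0. We want δ > 0 such that 0 < |t − 3| < δ implies |(t^2 + 4t + 8) − 29| < ε.
(t^2 + 4t + 8) − 29 = t^2 + 4t - 21 = (t − 3)(t + 7).
So |(t^2 + 4t + 8) − 29| = |t − 3|·|t + 7|.
Require δ ≤ 1. Then |t − 3| < 1 gives |t| < 4, and by the triangle inequality |t + 7| ≤ 4 + 7 = 11.
Hence |(t^2 + 4t + 8) − 29| ≤ 11|t − 3| < ε provided |t − 3| < ε/11.
Take δ = min(1, ε/11). Then 0 < |t − 3| < δ gives both |t − 3| < 1 and |t − 3| < ε/11, so |(t^2 + 4t + 8) − 29| < ε.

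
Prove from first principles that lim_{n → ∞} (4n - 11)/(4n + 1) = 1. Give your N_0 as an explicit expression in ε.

N_0 = 3/ε

Let ε > 0. For n ≥ 1, |(4n - 11)/(4n + 1) − 1| = |-48|/(4(4n + 1)) = 48/(4(4n + 1)).
Since 4n + 1 ≥ 4n for n ≥ 1, this is ≤ 48/(4·4n) = 3/n.
So |(4n - 11)/(4n + 1) − 1| < ε whenever n > 3/ε.
Take N_0 = 3/ε. If n > N_0 then |(4n - 11)/(4n + 1) − 1| ≤ 3/n < ε.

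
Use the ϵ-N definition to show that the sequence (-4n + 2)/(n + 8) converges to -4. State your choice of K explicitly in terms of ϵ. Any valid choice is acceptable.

K = 34/ϵ

Let ϵ > 0. For n ≥ 1, |(-4n + 2)/(n + 8) + 4| = |34|/((n + 8)) = 34/((n + 8)).
Since n + 8 ≥ n for n ≥ 1, this is ≤ 34/(n) = 34/n.
So |(-4n + 2)/(n + 8) + 4| < ϵ whenever n > 34/ϵ.
Take K = 34/ϵ. If n > K then |(-4n + 2)/(n + 8) + 4| ≤ 34/n < ϵ.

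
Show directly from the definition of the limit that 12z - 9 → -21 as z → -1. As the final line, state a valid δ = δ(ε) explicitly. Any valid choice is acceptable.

δ = ε/12

Suppose ε > 0. We need δ > 0 so that 0 < |z + 1| < δ implies |(12z - 9) + 21| < ε.
Since (12z - 9) + 21 = 12(z + 1), we have |(12z - 9) + 21| = 12|z + 1|.
Thus it suffices that |z + 1| < ε/12.
Choosing δ = ε/12 gives |(12z - 9) + 21| = 12|z + 1| < ε whenever |z + 1| < δ.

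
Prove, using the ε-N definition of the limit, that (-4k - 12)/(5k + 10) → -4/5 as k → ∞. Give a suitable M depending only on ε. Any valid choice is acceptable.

Suppose ε > 0. For k ≥ 1, |(-4k - 12)/(5k + 10) + 4/5| = |-20|/(5(5k + 10)) = 20/(5(5k + 10)).
Since 5k + 10 ≥ 5k for k ≥ 1, this is ≤ 20/(5·5k) = (4/5)/k.
So |(-4k - 12)/(5k + 10) + 4/5| < ε whenever k > (4/5)/ε.
Take M = (4/5)/ε. If k > M then |(-4k - 12)/(5k + 10) + 4/5| ≤ (4/5)/k < ε.

M = (4/5)/ε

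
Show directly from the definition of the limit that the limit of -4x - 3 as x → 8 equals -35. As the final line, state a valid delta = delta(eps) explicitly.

delta = eps/4

Let eps > 0 be given. We need delta > 0 so that 0 < |x − 8| < delta implies |(-4x - 3) + 35| < eps.
|(-4x - 3) + 35| = |-4x + 32| = 4|x − 8|.
Thus it suffices that |x − 8| < eps/4.
Choosing delta = eps/4 gives |(-4x - 3) + 35| = 4|x − 8| < eps whenever |x − 8| < delta.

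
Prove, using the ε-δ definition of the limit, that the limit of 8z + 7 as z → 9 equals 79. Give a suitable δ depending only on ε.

δ = ε/8

Let ε > 0 be given. We need δ > 0 so that 0 < |z − 9| < δ implies |(8z + 7) − 79| < ε.
|(8z + 7) − 79| = |8z - 72| = 8|z − 9|.
Thus it suffices that |z − 9| < ε/8.
Take δ = ε/8. If 0 < |z − 9| < δ then |(8z + 7) − 79| = 8|z − 9| < 8·(ε/8) = ε.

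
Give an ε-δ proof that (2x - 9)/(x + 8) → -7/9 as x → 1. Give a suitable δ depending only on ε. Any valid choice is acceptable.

Fix ε > 0. We want δ > 0 with 0 < |x − 1| < δ ⇒ |(2x - 9)/(x + 8) + 7/9| < ε.
Combining over a common denominator, (2x - 9)/(x + 8) + 7/9 = [(2x - 9)·9 − (-7)·(x + 8)] / [9·(x + 8)] = 25(x − 1) / (9(x + 8)).
So |(2x - 9)/(x + 8) + 7/9| = 25|x − 1| / (9·|x + 8|).
Require δ ≤ 9/2, so |x + 8| ≥ |9| − |x − 1| > 9 − 9/2 = 9/2.
Hence |(2x - 9)/(x + 8) + 7/9| < 25|x − 1|/(9·(9/2)) = (50/81)|x − 1|, which is < ε once |x − 1| < (81/50)ε.
Take δ = min(9/2, (81/50)ε). Then 0 < |x − 1| < δ forces both bounds, so |(2x - 9)/(x + 8) + 7/9| < ε.

δ = min(9/2, (81/50)ε)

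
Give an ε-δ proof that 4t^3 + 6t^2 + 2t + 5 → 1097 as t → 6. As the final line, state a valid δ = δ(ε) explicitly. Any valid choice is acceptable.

δ = min(1, ε/588)

Let ε > 0 be given. We want δ > 0 such that 0 < |t − 6| < δ implies |(4t^3 + 6t^2 + 2t + 5) − 1097| < ε.
(4t^3 + 6t^2 + 2t + 5) − 1097 = 4t^3 + 6t^2 + 2t - 1092 = (t − 6)(4t^2 + 30t + 182).
So |(4t^3 + 6t^2 + 2t + 5) − 1097| = |t − 6|·|4t^2 + 30t + 182|.
Assume first that |t − 6| < 1, so |t| < 7. Then |4t^2 + 30t + 182| ≤ 4·7^2 + 30·7 + 182 = 588.
Hence |(4t^3 + 6t^2 + 2t + 5) − 1097| ≤ 588|t − 6| < ε provided |t − 6| < ε/588.
Take δ = min(1, ε/588). Then 0 < |t − 6| < δ gives both |t − 6| < 1 and |t − 6| < ε/588, so |(4t^3 + 6t^2 + 2t + 5) − 1097| < ε.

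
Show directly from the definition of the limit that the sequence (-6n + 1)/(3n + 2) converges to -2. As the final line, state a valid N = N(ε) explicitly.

Let ε > 0 be given. For n ≥ 1, |(-6n + 1)/(3n + 2) + 2| = |15|/(3(3n + 2)) = 15/(3(3n + 2)).
Since 3n + 2 ≥ 3n for n ≥ 1, this is ≤ 15/(3·3n) = (5/3)/n.
So |(-6n + 1)/(3n + 2) + 2| < ε whenever n > (5/3)/ε.
Take N = (5/3)/ε. If n > N then |(-6n + 1)/(3n + 2) + 2| ≤ (5/3)/n < ε.

N = (5/3)/ε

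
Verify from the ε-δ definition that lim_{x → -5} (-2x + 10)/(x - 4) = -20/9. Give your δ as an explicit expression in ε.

δ = min(9/2, (81/4)ε)

Fix ε > 0. We want δ > 0 with 0 < |x + 5| < δ ⇒ |(-2x + 10)/(x - 4) + 20/9| < ε.
Combining over a common denominator, (-2x + 10)/(x - 4) + 20/9 = [(-2x + 10)·(-9) − 20·(x - 4)] / [(-9)·(x - 4)] = -2(x + 5) / ((-9)(x - 4)).
So |(-2x + 10)/(x - 4) + 20/9| = 2|x + 5| / (9·|x − 4|).
Require δ ≤ 9/2, so |x − 4| ≥ |-9| − |x + 5| > 9 − 9/2 = 9/2.
Hence |(-2x + 10)/(x - 4) + 20/9| < 2|x + 5|/(9·(9/2)) = (4/81)|x + 5|, which is < ε once |x + 5| < (81/4)ε.
Take δ = min(9/2, (81/4)ε). Then 0 < |x + 5| < δ forces both bounds, so |(-2x + 10)/(x - 4) + 20/9| < ε.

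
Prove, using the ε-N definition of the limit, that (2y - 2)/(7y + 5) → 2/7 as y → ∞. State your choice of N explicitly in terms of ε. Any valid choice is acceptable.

Let ε > 0. We seek N > 0 such that y > N implies |(2y - 2)/(7y + 5) − (2/7)| < ε.
(2y - 2)/(7y + 5) − (2/7) = (7(2y - 2) − 2(7y + 5)) / (7(7y + 5)) = -24/(7(7y + 5)).
For y > 0 we have 7y + 5 > 7y, so |(2y - 2)/(7y + 5) − (2/7)| = 24/(7(7y + 5)) < 24/(7·7y) = (24/49)/y.
Thus |(2y - 2)/(7y + 5) − (2/7)| < ε whenever y > (24/49)/ε.
Take N = (24/49)/ε. If y > N then |(2y - 2)/(7y + 5) − (2/7)| < (24/49)/y < ε.

N = (24/49)/ε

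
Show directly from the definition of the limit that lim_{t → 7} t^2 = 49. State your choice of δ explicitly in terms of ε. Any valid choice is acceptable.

Let ε > 0. We seek δ > 0 with 0 < |t − 7| < δ ⇒ |t^2 − 49| < ε.
Factor: t^2 − 49 = (t − 7)(t + 7), so |t^2 − 49| = |t − 7|·|t + 7|.
Restrict δ ≤ 2. Then |t − 7| < 2 gives |t| < 9, so by the triangle inequality |t + 7| ≤ 9 + 7 = 16.
Hence |t^2 − 49| ≤ 16|t − 7|, which is < ε once |t − 7| < ε/16.
Take δ = min(2, ε/16). If 0 < |t − 7| < δ then both bounds hold and |t^2 − 49| ≤ 16|t − 7| < 16·(ε/16) = ε.

δ = min(2, ε/16)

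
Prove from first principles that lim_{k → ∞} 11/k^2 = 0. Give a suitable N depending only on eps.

N = (11/eps)^{1/2}

Let eps > 0 be given. For k ≥ 1, |11/k^2 − 0| = 11/k^2.
11/k^2 < eps ⇔ k^2 > 11/eps ⇔ k > (11/eps)^{1/2}.
Take N = (11/eps)^{1/2}. Then k > N implies 11/k^2 < eps.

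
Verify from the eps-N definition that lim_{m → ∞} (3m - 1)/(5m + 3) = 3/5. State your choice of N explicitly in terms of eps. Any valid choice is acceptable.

Fix eps > 0. For m ≥ 1, |(3m - 1)/(5m + 3) − (3/5)| = |-14|/(5(5m + 3)) = 14/(5(5m + 3)).
Since 5m + 3 ≥ 5m for m ≥ 1, this is ≤ 14/(5·5m) = (14/25)/m.
So |(3m - 1)/(5m + 3) − (3/5)| < eps whenever m > (14/25)/eps.
Take N = (14/25)/eps. If m > N then |(3m - 1)/(5m + 3) − (3/5)| ≤ (14/25)/m < eps.

N = (14/25)/eps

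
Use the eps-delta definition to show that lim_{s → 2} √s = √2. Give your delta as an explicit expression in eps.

Suppose eps > 0. We want delta > 0 such that 0 < |s − 2| < delta implies |√s − √2| < eps.
Multiplying by the conjugate, |√s − √2| = |s − 2|/(√s + √2).
Restrict delta ≤ 2 so that |s − 2| < 2 forces s > 0, and then √s + √2 > √2.
Hence |√s − √2| < |s − 2|/√2, which is < eps once |s − 2| < √2·eps.
Take delta = min(2, √2·eps). If 0 < |s − 2| < delta then s > 0 and |√s − √2| < |s − 2|/√2 < eps.

delta = min(2, √2·eps)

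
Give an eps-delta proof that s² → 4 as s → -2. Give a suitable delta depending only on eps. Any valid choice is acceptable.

delta = min(1, eps/5)

Let eps > 0 be given. We seek delta > 0 with 0 < |s + 2| < delta ⇒ |s² − 4| < eps.
Factor: s² − 4 = (s + 2)(s - 2), so |s² − 4| = |s + 2|·|s - 2|.
Restrict delta ≤ 1. Then |s + 2| < 1 gives |s| < 3, so by the triangle inequality |s - 2| ≤ 3 + 2 = 5.
Hence |s² − 4| ≤ 5|s + 2|, which is < eps once |s + 2| < eps/5.
Take delta = min(1, eps/5). If 0 < |s + 2| < delta then both bounds hold and |s² − 4| ≤ 5|s + 2| < 5·(eps/5) = eps.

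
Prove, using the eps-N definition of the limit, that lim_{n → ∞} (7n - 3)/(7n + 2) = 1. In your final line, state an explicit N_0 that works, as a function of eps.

N_0 = (5/7)/eps

Let eps > 0 be given. For n ≥ 1, |(7n - 3)/(7n + 2) − 1| = |-35|/(7(7n + 2)) = 35/(7(7n + 2)).
Since 7n + 2 ≥ 7n for n ≥ 1, this is ≤ 35/(7·7n) = (5/7)/n.
So |(7n - 3)/(7n + 2) − 1| < eps whenever n > (5/7)/eps.
Take N_0 = (5/7)/eps. If n > N_0 then |(7n - 3)/(7n + 2) − 1| ≤ (5/7)/n < eps.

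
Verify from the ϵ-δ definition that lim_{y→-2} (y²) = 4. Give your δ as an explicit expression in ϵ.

Let ϵ > 0. We seek δ > 0 with 0 < |y + 2| < δ ⇒ |y² − 4| < ϵ.
Factor: y² − 4 = (y + 2)(y - 2), so |y² − 4| = |y + 2|·|y - 2|.
Restrict δ ≤ 1. Then |y + 2| < 1 gives |y| < 3, so by the triangle inequality |y - 2| ≤ 3 + 2 = 5.
Hence |y² − 4| ≤ 5|y + 2|, which is < ϵ once |y + 2| < ϵ/5.
Take δ = min(1, ϵ/5). If 0 < |y + 2| < δ then both bounds hold and |y² − 4| ≤ 5|y + 2| < 5·(ϵ/5) = ϵ.

δ = min(1, ϵ/5)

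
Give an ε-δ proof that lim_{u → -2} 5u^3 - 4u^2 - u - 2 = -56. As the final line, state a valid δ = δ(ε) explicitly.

Let ε > 0 be given. We want δ > 0 such that 0 < |u + 2| < δ implies |(5u^3 - 4u^2 - u - 2) + 56| < ε.
(5u^3 - 4u^2 - u - 2) + 56 = 5u^3 - 4u^2 - u + 54 = (u + 2)(5u^2 - 14u + 27).
So |(5u^3 - 4u^2 - u - 2) + 56| = |u + 2|·|5u^2 - 14u + 27|.
Require δ ≤ 1. Then |u + 2| < 1 gives |u| < 3, and by the triangle inequality |5u^2 - 14u + 27| ≤ 5·3^2 + 14·3 + 27 = 114.
Hence |(5u^3 - 4u^2 - u - 2) + 56| ≤ 114|u + 2| < ε provided |u + 2| < ε/114.
Take δ = min(1, ε/114). Then 0 < |u + 2| < δ gives both |u + 2| < 1 and |u + 2| < ε/114, so |(5u^3 - 4u^2 - u - 2) + 56| < ε.

δ = min(1, ε/114)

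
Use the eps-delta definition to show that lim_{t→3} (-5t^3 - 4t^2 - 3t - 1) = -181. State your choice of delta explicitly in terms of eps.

Fix eps > 0. We want delta > 0 such that 0 < |t − 3| < delta implies |(-5t^3 - 4t^2 - 3t - 1) + 181| < eps.
(-5t^3 - 4t^2 - 3t - 1) + 181 = -5t^3 - 4t^2 - 3t + 180 = (t − 3)(-5t^2 - 19t - 60).
So |(-5t^3 - 4t^2 - 3t - 1) + 181| = |t − 3|·|-5t^2 - 19t - 60|.
Require delta ≤ 1. Then |t − 3| < 1 gives |t| < 4, and by the triangle inequality |-5t^2 - 19t - 60| ≤ 5·4^2 + 19·4 + 60 = 216.
Hence |(-5t^3 - 4t^2 - 3t - 1) + 181| ≤ 216|t − 3| < eps provided |t − 3| < eps/216.
Take delta = min(1, eps/216). Then 0 < |t − 3| < delta gives both |t − 3| < 1 and |t − 3| < eps/216, so |(-5t^3 - 4t^2 - 3t - 1) + 181| < eps.

delta = min(1, eps/216)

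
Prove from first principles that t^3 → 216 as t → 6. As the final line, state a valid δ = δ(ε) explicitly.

δ = min(2, ε/148)

Let ε > 0. We seek δ > 0 with 0 < |t − 6| < δ ⇒ |t^3 − 216| < ε.
Factor: t^3 − 216 = (t − 6)(t^2 + 6t + 36), so |t^3 − 216| = |t − 6|·|t^2 + 6t + 36|.
Impose δ ≤ 2 so that |t| < 8; then |t^2 + 6t + 36| ≤ 148.
Hence |t^3 − 216| ≤ 148|t − 6|, which is < ε once |t − 6| < ε/148.
Take δ = min(2, ε/148). If 0 < |t − 6| < δ then both bounds hold and |t^3 − 216| ≤ 148|t − 6| < 148·(ε/148) = ε.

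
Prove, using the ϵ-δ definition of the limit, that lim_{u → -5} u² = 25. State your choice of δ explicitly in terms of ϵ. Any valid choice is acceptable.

Let ϵ > 0. We seek δ > 0 with 0 < |u + 5| < δ ⇒ |u² − 25| < ϵ.
Factor: u² − 25 = (u + 5)(u - 5), so |u² − 25| = |u + 5|·|u - 5|.
Impose δ ≤ 2 so that |u| < 7; then |u - 5| ≤ 12.
Hence |u² − 25| ≤ 12|u + 5|, which is < ϵ once |u + 5| < ϵ/12.
Take δ = min(2, ϵ/12). If 0 < |u + 5| < δ then both bounds hold and |u² − 25| ≤ 12|u + 5| < 12·(ϵ/12) = ϵ.

δ = min(2, ϵ/12)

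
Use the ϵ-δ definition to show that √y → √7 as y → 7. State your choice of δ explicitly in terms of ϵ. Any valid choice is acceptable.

Let ϵ > 0 be given. We want δ > 0 such that 0 < |y − 7| < δ implies |√y − √7| < ϵ.
Multiplying by the conjugate, |√y − √7| = |y − 7|/(√y + √7).
Restrict δ ≤ 7 so that |y − 7| < 7 forces y > 0, and then √y + √7 > √7.
Hence |√y − √7| < |y − 7|/√7, which is < ϵ once |y − 7| < √7·ϵ.
Take δ = min(7, √7·ϵ). If 0 < |y − 7| < δ then y > 0 and |√y − √7| < |y − 7|/√7 < ϵ.

δ = min(7, √7·ϵ)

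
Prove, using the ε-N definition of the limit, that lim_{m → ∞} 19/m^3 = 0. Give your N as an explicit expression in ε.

N = (19/ε)^{1/3}

Fix ε > 0. For m ≥ 1, |19/m^3 − 0| = 19/m^3.
19/m^3 < ε ⇔ m^3 > 19/ε ⇔ m > (19/ε)^{1/3}.
Take N = (19/ε)^{1/3}. Then m > N implies 19/m^3 < ε.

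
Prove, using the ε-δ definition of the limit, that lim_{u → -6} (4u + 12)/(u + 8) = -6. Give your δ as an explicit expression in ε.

δ = min(1, (1/10)ε)

Let ε > 0 be given. We want δ > 0 with 0 < |u + 6| < δ ⇒ |(4u + 12)/(u + 8) + 6| < ε.
Combining over a common denominator, (4u + 12)/(u + 8) + 6 = [(4u + 12)·2 − (-12)·(u + 8)] / [2·(u + 8)] = 20(u + 6) / (2(u + 8)).
So |(4u + 12)/(u + 8) + 6| = 20|u + 6| / (2·|u + 8|).
Restrict δ ≤ 1. Then |u + 6| < 1 gives |u + 8| = |(u + 6) + 2| ≥ 2 − 1 = 1.
Hence |(4u + 12)/(u + 8) + 6| < 20|u + 6|/(2·1) = 10|u + 6|, which is < ε once |u + 6| < (1/10)ε.
Take δ = min(1, (1/10)ε). Then 0 < |u + 6| < δ forces both bounds, so |(4u + 12)/(u + 8) + 6| < ε.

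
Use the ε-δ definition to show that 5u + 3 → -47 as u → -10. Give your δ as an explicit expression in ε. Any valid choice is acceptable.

Suppose ε > 0. We need δ > 0 so that 0 < |u + 10| < δ implies |(5u + 3) + 47| < ε.
|(5u + 3) + 47| = |5u + 50| = 5|u + 10|.
Thus it suffices that |u + 10| < ε/5.
Choosing δ = ε/5 gives |(5u + 3) + 47| = 5|u + 10| < ε whenever |u + 10| < δ.

δ = ε/5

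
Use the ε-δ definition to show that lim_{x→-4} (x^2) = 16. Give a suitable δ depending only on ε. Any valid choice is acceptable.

δ = min(2, ε/10)

Let ε > 0. We seek δ > 0 with 0 < |x + 4| < δ ⇒ |x^2 − 16| < ε.
Factor: x^2 − 16 = (x + 4)(x - 4), so |x^2 − 16| = |x + 4|·|x - 4|.
Restrict δ ≤ 2. Then |x + 4| < 2 gives |x| < 6, so by the triangle inequality |x - 4| ≤ 6 + 4 = 10.
Hence |x^2 − 16| ≤ 10|x + 4|, which is < ε once |x + 4| < ε/10.
Take δ = min(2, ε/10). If 0 < |x + 4| < δ then both bounds hold and |x^2 − 16| ≤ 10|x + 4| < 10·(ε/10) = ε.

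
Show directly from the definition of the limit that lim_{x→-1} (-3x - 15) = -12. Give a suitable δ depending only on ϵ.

Suppose ϵ > 0. We need δ > 0 so that 0 < |x + 1| < δ implies |(-3x - 15) + 12| < ϵ.
|(-3x - 15) + 12| = |-3x - 3| = 3|x + 1|.
So 3|x + 1| < ϵ exactly when |x + 1| < ϵ/3.
Take δ = ϵ/3. If 0 < |x + 1| < δ then |(-3x - 15) + 12| = 3|x + 1| < 3·(ϵ/3) = ϵ.

δ = ϵ/3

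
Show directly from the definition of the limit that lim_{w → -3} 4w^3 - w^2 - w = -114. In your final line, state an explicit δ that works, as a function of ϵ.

Suppose ϵ > 0. We want δ > 0 such that 0 < |w + 3| < δ implies |(4w^3 - w^2 - w) + 114| < ϵ.
(4w^3 - w^2 - w) + 114 = 4w^3 - w^2 - w + 114 = (w + 3)(4w^2 - 13w + 38).
So |(4w^3 - w^2 - w) + 114| = |w + 3|·|4w^2 - 13w + 38|.
Assume first that |w + 3| < 2, so |w| < 5. Then |4w^2 - 13w + 38| ≤ 4·5^2 + 13·5 + 38 = 203.
Hence |(4w^3 - w^2 - w) + 114| ≤ 203|w + 3| < ϵ provided |w + 3| < ϵ/203.
Take δ = min(2, ϵ/203). Then 0 < |w + 3| < δ gives both |w + 3| < 2 and |w + 3| < ϵ/203, so |(4w^3 - w^2 - w) + 114| < ϵ.

δ = min(2, ϵ/203)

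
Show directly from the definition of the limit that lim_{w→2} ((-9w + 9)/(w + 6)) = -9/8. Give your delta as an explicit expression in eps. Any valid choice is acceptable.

delta = min(4, (32/63)eps)

Let eps > 0. We want delta > 0 with 0 < |w − 2| < delta ⇒ |(-9w + 9)/(w + 6) + 9/8| < eps.
Combining over a common denominator, (-9w + 9)/(w + 6) + 9/8 = [(-9w + 9)·8 − (-9)·(w + 6)] / [8·(w + 6)] = -63(w − 2) / (8(w + 6)).
So |(-9w + 9)/(w + 6) + 9/8| = 63|w − 2| / (8·|w + 6|).
Restrict delta ≤ 4. Then |w − 2| < 4 gives |w + 6| = |(w − 2) + 8| ≥ 8 − 4 = 4.
Hence |(-9w + 9)/(w + 6) + 9/8| < 63|w − 2|/(8·4) = (63/32)|w − 2|, which is < eps once |w − 2| < (32/63)eps.
Take delta = min(4, (32/63)eps). Then 0 < |w − 2| < delta forces both bounds, so |(-9w + 9)/(w + 6) + 9/8| < eps.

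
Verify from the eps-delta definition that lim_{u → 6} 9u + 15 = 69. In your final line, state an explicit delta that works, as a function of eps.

delta = eps/9

Fix eps > 0. We need delta > 0 so that 0 < |u − 6| < delta implies |(9u + 15) − 69| < eps.
Since (9u + 15) − 69 = 9(u − 6), we have |(9u + 15) − 69| = 9|u − 6|.
Thus it suffices that |u − 6| < eps/9.
Choosing delta = eps/9 gives |(9u + 15) − 69| = 9|u − 6| < eps whenever |u − 6| < delta.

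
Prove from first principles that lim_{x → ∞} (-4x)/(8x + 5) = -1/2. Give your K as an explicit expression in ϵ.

Fix ϵ > 0. We seek K > 0 such that x > K implies |(-4x)/(8x + 5) + 1/2| < ϵ.
(-4x)/(8x + 5) + 1/2 = (8(-4x) − (-4)(8x + 5)) / (8(8x + 5)) = 20/(8(8x + 5)).
For x > 0 we have 8x + 5 > 8x, so |(-4x)/(8x + 5) + 1/2| = 20/(8(8x + 5)) < 20/(8·8x) = (5/16)/x.
Thus |(-4x)/(8x + 5) + 1/2| < ϵ whenever x > (5/16)/ϵ.
Take K = (5/16)/ϵ. If x > K then |(-4x)/(8x + 5) + 1/2| < (5/16)/x < ϵ.

K = (5/16)/ϵ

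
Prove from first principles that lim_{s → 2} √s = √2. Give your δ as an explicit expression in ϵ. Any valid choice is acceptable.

δ = min(2, √2·ϵ)

Let ϵ > 0 be given. We want δ > 0 such that 0 < |s − 2| < δ implies |√s − √2| < ϵ.
Multiplying by the conjugate, |√s − √2| = |s − 2|/(√s + √2).
Restrict δ ≤ 2 so that |s − 2| < 2 forces s > 0, and then √s + √2 > √2.
Hence |√s − √2| < |s − 2|/√2, which is < ϵ once |s − 2| < √2·ϵ.
Take δ = min(2, √2·ϵ). If 0 < |s − 2| < δ then s > 0 and |√s − √2| < |s − 2|/√2 < ϵ.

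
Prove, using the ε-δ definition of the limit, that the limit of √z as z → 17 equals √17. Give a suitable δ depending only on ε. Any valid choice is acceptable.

δ = min(17, √17·ε)

Let ε > 0. We want δ > 0 such that 0 < |z − 17| < δ implies |√z − √17| < ε.
Multiplying by the conjugate, |√z − √17| = |z − 17|/(√z + √17).
Restrict δ ≤ 17 so that |z − 17| < 17 forces z > 0, and then √z + √17 > √17.
Hence |√z − √17| < |z − 17|/√17, which is < ε once |z − 17| < √17·ε.
Take δ = min(17, √17·ε). If 0 < |z − 17| < δ then z > 0 and |√z − √17| < |z − 17|/√17 < ε.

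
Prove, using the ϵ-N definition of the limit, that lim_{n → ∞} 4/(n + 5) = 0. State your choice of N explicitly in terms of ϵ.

N = 4/ϵ

Fix ϵ > 0. For n ≥ 1, |4/(n + 5) − 0| = 4/(n + 5) ≤ 4/n.
We need 4/n < ϵ, i.e. n > 4/ϵ.
Take N = 4/ϵ. If n > N then |4/(n + 5)| ≤ 4/n < ϵ.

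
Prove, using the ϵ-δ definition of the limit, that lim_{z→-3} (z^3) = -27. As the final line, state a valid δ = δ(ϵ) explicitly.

Suppose ϵ > 0. We seek δ > 0 with 0 < |z + 3| < δ ⇒ |z^3 + 27| < ϵ.
Factor: z^3 + 27 = (z + 3)(z^2 - 3z + 9), so |z^3 + 27| = |z + 3|·|z^2 - 3z + 9|.
Impose δ ≤ 2 so that |z| < 5; then |z^2 - 3z + 9| ≤ 49.
Hence |z^3 + 27| ≤ 49|z + 3|, which is < ϵ once |z + 3| < ϵ/49.
Take δ = min(2, ϵ/49). If 0 < |z + 3| < δ then both bounds hold and |z^3 + 27| ≤ 49|z + 3| < 49·(ϵ/49) = ϵ.

δ = min(2, ϵ/49)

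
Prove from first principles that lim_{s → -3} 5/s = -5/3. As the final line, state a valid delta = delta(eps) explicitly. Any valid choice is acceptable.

Fix eps > 0. We seek delta > 0 such that 0 < |s + 3| < delta implies |5/s + 5/3| < eps.
|5/s + 5/3| = 5·|-3 − s|/(3·|s|) = 5|s + 3|/(3|s|).
Restrict delta ≤ 3/2. Then |s + 3| < 3/2 gives |s| > 3/2, so 3|s| > 9/2.
Then |5/s + 5/3| < 5|s + 3|/(9/2), which is < eps when |s + 3| < (9/10)eps.
Take delta = min(3/2, (9/10)eps). Then 0 < |s + 3| < delta gives both |s + 3| < 3/2 and |s + 3| < (9/10)eps, so |5/s + 5/3| < eps.

delta = min(3/2, (9/10)eps)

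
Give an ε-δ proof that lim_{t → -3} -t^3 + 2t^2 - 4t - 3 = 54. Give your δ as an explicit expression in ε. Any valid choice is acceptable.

δ = min(2, ε/69)

Let ε > 0 be given. We want δ > 0 such that 0 < |t + 3| < δ implies |(-t^3 + 2t^2 - 4t - 3) − 54| < ε.
(-t^3 + 2t^2 - 4t - 3) − 54 = -t^3 + 2t^2 - 4t - 57 = (t + 3)(-t^2 + 5t - 19).
So |(-t^3 + 2t^2 - 4t - 3) − 54| = |t + 3|·|-t^2 + 5t - 19|.
Assume first that |t + 3| < 2, so |t| < 5. Then |-t^2 + 5t - 19| ≤ 5^2 + 5·5 + 19 = 69.
Hence |(-t^3 + 2t^2 - 4t - 3) − 54| ≤ 69|t + 3| < ε provided |t + 3| < ε/69.
Take δ = min(2, ε/69). Then 0 < |t + 3| < δ gives both |t + 3| < 2 and |t + 3| < ε/69, so |(-t^3 + 2t^2 - 4t - 3) − 54| < ε.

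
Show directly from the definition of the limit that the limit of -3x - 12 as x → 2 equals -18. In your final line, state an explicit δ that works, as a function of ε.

δ = ε/3

Suppose ε > 0. We need δ > 0 so that 0 < |x − 2| < δ implies |(-3x - 12) + 18| < ε.
Since (-3x - 12) + 18 = -3(x − 2), we have |(-3x - 12) + 18| = 3|x − 2|.
So 3|x − 2| < ε exactly when |x − 2| < ε/3.
Choosing δ = ε/3 gives |(-3x - 12) + 18| = 3|x − 2| < ε whenever |x − 2| < δ.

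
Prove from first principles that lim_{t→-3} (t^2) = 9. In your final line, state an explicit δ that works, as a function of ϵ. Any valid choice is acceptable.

Let ϵ > 0. We seek δ > 0 with 0 < |t + 3| < δ ⇒ |t^2 − 9| < ϵ.
Factor: t^2 − 9 = (t + 3)(t - 3), so |t^2 − 9| = |t + 3|·|t - 3|.
Impose δ ≤ 1 so that |t| < 4; then |t - 3| ≤ 7.
Hence |t^2 − 9| ≤ 7|t + 3|, which is < ϵ once |t + 3| < ϵ/7.
Take δ = min(1, ϵ/7). If 0 < |t + 3| < δ then both bounds hold and |t^2 − 9| ≤ 7|t + 3| < 7·(ϵ/7) = ϵ.

δ = min(1, ϵ/7)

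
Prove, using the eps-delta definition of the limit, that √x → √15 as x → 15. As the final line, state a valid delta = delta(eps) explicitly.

Let eps > 0. We want delta > 0 such that 0 < |x − 15| < delta implies |√x − √15| < eps.
Multiplying by the conjugate, |√x − √15| = |x − 15|/(√x + √15).
Restrict delta ≤ 15 so that |x − 15| < 15 forces x > 0, and then √x + √15 > √15.
Hence |√x − √15| < |x − 15|/√15, which is < eps once |x − 15| < √15·eps.
Take delta = min(15, √15·eps). If 0 < |x − 15| < delta then x > 0 and |√x − √15| < |x − 15|/√15 < eps.

delta = min(15, √15·eps)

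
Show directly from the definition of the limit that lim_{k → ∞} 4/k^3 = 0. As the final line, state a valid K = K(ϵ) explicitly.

Let ϵ > 0 be given. For k ≥ 1, |4/k^3 − 0| = 4/k^3.
4/k^3 < ϵ ⇔ k^3 > 4/ϵ ⇔ k > (4/ϵ)^{1/3}.
Take K = (4/ϵ)^{1/3}. Then k > K implies 4/k^3 < ϵ.

K = (4/ϵ)^{1/3}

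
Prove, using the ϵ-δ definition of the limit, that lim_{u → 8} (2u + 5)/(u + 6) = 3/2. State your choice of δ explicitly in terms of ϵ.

δ = min(7, 14ϵ)

Suppose ϵ > 0. We want δ > 0 with 0 < |u − 8| < δ ⇒ |(2u + 5)/(u + 6) − (3/2)| < ϵ.
Combining over a common denominator, (2u + 5)/(u + 6) − (3/2) = [(2u + 5)·14 − 21·(u + 6)] / [14·(u + 6)] = 7(u − 8) / (14(u + 6)).
So |(2u + 5)/(u + 6) − (3/2)| = 7|u − 8| / (14·|u + 6|).
Require δ ≤ 7, so |u + 6| ≥ |14| − |u − 8| > 14 − 7 = 7.
Hence |(2u + 5)/(u + 6) − (3/2)| < 7|u − 8|/(14·7) = (1/14)|u − 8|, which is < ϵ once |u − 8| < 14ϵ.
Take δ = min(7, 14ϵ). Then 0 < |u − 8| < δ forces both bounds, so |(2u + 5)/(u + 6) − (3/2)| < ϵ.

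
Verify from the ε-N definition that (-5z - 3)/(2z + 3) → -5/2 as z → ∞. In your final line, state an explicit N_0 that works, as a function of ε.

Suppose ε > 0. We seek N_0 > 0 such that z > N_0 implies |(-5z - 3)/(2z + 3) + 5/2| < ε.
(-5z - 3)/(2z + 3) + 5/2 = (2(-5z - 3) − (-5)(2z + 3)) / (2(2z + 3)) = 9/(2(2z + 3)).
For z > 0 we have 2z + 3 > 2z, so |(-5z - 3)/(2z + 3) + 5/2| = 9/(2(2z + 3)) < 9/(2·2z) = (9/4)/z.
Thus |(-5z - 3)/(2z + 3) + 5/2| < ε whenever z > (9/4)/ε.
Take N_0 = (9/4)/ε. If z > N_0 then |(-5z - 3)/(2z + 3) + 5/2| < (9/4)/z < ε.

N_0 = (9/4)/ε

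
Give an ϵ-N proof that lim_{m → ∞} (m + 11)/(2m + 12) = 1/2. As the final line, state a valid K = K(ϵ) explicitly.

Suppose ϵ > 0. For m ≥ 1, |(m + 11)/(2m + 12) − (1/2)| = |10|/(2(2m + 12)) = 10/(2(2m + 12)).
Since 2m + 12 ≥ 2m for m ≥ 1, this is ≤ 10/(2·2m) = (5/2)/m.
So |(m + 11)/(2m + 12) − (1/2)| < ϵ whenever m > (5/2)/ϵ.
Take K = (5/2)/ϵ. If m > K then |(m + 11)/(2m + 12) − (1/2)| ≤ (5/2)/m < ϵ.

K = (5/2)/ϵ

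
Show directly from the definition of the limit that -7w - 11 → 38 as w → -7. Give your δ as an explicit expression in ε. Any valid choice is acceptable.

δ = ε/7

Fix ε > 0. We need δ > 0 so that 0 < |w + 7| < δ implies |(-7w - 11) − 38| < ε.
Since (-7w - 11) − 38 = -7(w + 7), we have |(-7w - 11) − 38| = 7|w + 7|.
Thus it suffices that |w + 7| < ε/7.
Choosing δ = ε/7 gives |(-7w - 11) − 38| = 7|w + 7| < ε whenever |w + 7| < δ.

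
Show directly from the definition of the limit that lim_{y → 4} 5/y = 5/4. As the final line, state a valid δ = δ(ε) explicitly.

δ = min(2, (8/5)ε)

Suppose ε > 0. We seek δ > 0 such that 0 < |y − 4| < δ implies |5/y − (5/4)| < ε.
|5/y − (5/4)| = 5·|4 − y|/(4·|y|) = 5|y − 4|/(4|y|).
Require δ ≤ 2 so that |y| > 4 − 2 = 2, hence 4|y| > 8.
Then |5/y − (5/4)| < 5|y − 4|/8, which is < ε when |y − 4| < (8/5)ε.
Take δ = min(2, (8/5)ε). Then 0 < |y − 4| < δ gives both |y − 4| < 2 and |y − 4| < (8/5)ε, so |5/y − (5/4)| < ε.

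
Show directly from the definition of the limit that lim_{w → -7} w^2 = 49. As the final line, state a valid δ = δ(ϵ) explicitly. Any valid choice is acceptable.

δ = min(1, ϵ/15)

Fix ϵ > 0. We seek δ > 0 with 0 < |w + 7| < δ ⇒ |w^2 − 49| < ϵ.
Factor: w^2 − 49 = (w + 7)(w - 7), so |w^2 − 49| = |w + 7|·|w - 7|.
Restrict δ ≤ 1. Then |w + 7| < 1 gives |w| < 8, so by the triangle inequality |w - 7| ≤ 8 + 7 = 15.
Hence |w^2 − 49| ≤ 15|w + 7|, which is < ϵ once |w + 7| < ϵ/15.
Take δ = min(1, ϵ/15). If 0 < |w + 7| < δ then both bounds hold and |w^2 − 49| ≤ 15|w + 7| < 15·(ϵ/15) = ϵ.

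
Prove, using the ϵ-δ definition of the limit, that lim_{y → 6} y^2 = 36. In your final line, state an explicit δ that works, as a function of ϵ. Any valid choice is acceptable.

δ = min(1, ϵ/13)

Fix ϵ > 0. We seek δ > 0 with 0 < |y − 6| < δ ⇒ |y^2 − 36| < ϵ.
Factor: y^2 − 36 = (y − 6)(y + 6), so |y^2 − 36| = |y − 6|·|y + 6|.
Restrict δ ≤ 1. Then |y − 6| < 1 gives |y| < 7, so by the triangle inequality |y + 6| ≤ 7 + 6 = 13.
Hence |y^2 − 36| ≤ 13|y − 6|, which is < ϵ once |y − 6| < ϵ/13.
Take δ = min(1, ϵ/13). If 0 < |y − 6| < δ then both bounds hold and |y^2 − 36| ≤ 13|y − 6| < 13·(ϵ/13) = ϵ.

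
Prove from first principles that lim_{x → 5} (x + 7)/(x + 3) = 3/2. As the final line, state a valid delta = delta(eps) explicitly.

Suppose eps > 0. We want delta > 0 with 0 < |x − 5| < delta ⇒ |(x + 7)/(x + 3) − (3/2)| < eps.
Combining over a common denominator, (x + 7)/(x + 3) − (3/2) = [(x + 7)·8 − 12·(x + 3)] / [8·(x + 3)] = -4(x − 5) / (8(x + 3)).
So |(x + 7)/(x + 3) − (3/2)| = 4|x − 5| / (8·|x + 3|).
Require delta ≤ 4, so |x + 3| ≥ |8| − |x − 5| > 8 − 4 = 4.
Hence |(x + 7)/(x + 3) − (3/2)| < 4|x − 5|/(8·4) = (1/8)|x − 5|, which is < eps once |x − 5| < 8eps.
Take delta = min(4, 8eps). Then 0 < |x − 5| < delta forces both bounds, so |(x + 7)/(x + 3) − (3/2)| < eps.

delta = min(4, 8eps)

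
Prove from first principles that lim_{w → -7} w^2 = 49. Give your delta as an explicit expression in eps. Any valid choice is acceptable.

Let eps > 0. We seek delta > 0 with 0 < |w + 7| < delta ⇒ |w^2 − 49| < eps.
Factor: w^2 − 49 = (w + 7)(w - 7), so |w^2 − 49| = |w + 7|·|w - 7|.
Restrict delta ≤ 1. Then |w + 7| < 1 gives |w| < 8, so by the triangle inequality |w - 7| ≤ 8 + 7 = 15.
Hence |w^2 − 49| ≤ 15|w + 7|, which is < eps once |w + 7| < eps/15.
Take delta = min(1, eps/15). If 0 < |w + 7| < delta then both bounds hold and |w^2 − 49| ≤ 15|w + 7| < 15·(eps/15) = eps.

delta = min(1, eps/15)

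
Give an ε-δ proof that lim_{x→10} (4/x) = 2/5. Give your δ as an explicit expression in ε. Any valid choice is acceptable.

Let ε > 0 be given. We seek δ > 0 such that 0 < |x − 10| < δ implies |4/x − (2/5)| < ε.
|4/x − (2/5)| = 4·|10 − x|/(10·|x|) = 4|x − 10|/(10|x|).
Require δ ≤ 5 so that |x| > 10 − 5 = 5, hence 10|x| > 50.
Then |4/x − (2/5)| < 4|x − 10|/50, which is < ε when |x − 10| < (25/2)ε.
Take δ = min(5, (25/2)ε). Then 0 < |x − 10| < δ gives both |x − 10| < 5 and |x − 10| < (25/2)ε, so |4/x − (2/5)| < ε.

δ = min(5, (25/2)ε)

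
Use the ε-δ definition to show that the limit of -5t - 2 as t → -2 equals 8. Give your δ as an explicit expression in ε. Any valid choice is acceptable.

Let ε > 0. We need δ > 0 so that 0 < |t + 2| < δ implies |(-5t - 2) − 8| < ε.
Since (-5t - 2) − 8 = -5(t + 2), we have |(-5t - 2) − 8| = 5|t + 2|.
So 5|t + 2| < ε exactly when |t + 2| < ε/5.
Choosing δ = ε/5 gives |(-5t - 2) − 8| = 5|t + 2| < ε whenever |t + 2| < δ.

δ = ε/5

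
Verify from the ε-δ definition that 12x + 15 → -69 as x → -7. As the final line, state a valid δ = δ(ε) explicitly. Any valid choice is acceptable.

δ = ε/12

Let ε > 0 be given. We need δ > 0 so that 0 < |x + 7| < δ implies |(12x + 15) + 69| < ε.
Since (12x + 15) + 69 = 12(x + 7), we have |(12x + 15) + 69| = 12|x + 7|.
So 12|x + 7| < ε exactly when |x + 7| < ε/12.
Choosing δ = ε/12 gives |(12x + 15) + 69| = 12|x + 7| < ε whenever |x + 7| < δ.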